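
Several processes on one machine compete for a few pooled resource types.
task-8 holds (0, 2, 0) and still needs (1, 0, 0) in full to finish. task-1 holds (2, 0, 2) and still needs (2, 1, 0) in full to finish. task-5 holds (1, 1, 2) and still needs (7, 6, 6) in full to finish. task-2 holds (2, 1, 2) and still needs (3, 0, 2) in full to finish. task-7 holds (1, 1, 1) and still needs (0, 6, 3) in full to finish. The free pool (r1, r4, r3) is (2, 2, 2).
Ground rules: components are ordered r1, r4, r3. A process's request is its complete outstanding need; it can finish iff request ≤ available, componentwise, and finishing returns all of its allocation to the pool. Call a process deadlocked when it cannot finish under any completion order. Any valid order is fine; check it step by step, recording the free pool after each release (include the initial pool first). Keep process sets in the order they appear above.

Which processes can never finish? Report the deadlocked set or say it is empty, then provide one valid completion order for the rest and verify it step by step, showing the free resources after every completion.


Deadlocked set: task-5 and task-7.
Key observation: the wall is r4: completing task-1, task-8, task-2 brings the pool only to (6, 5, 6), and all the rest need more.
The rest can finish in the order task-1, task-8, task-2. Step-by-step check:
  pool = (2, 2, 2)
  task-1: need (2, 1, 0) fits (2, 2, 2); releases (2, 0, 2), pool now (4, 2, 4)
  task-8: need (1, 0, 0) fits (4, 2, 4); releases (0, 2, 0), pool now (4, 4, 4)
  task-2: need (3, 0, 2) fits (4, 4, 4); releases (2, 1, 2), pool now (6, 5, 6)
The blocked processes can never fit:
  task-5 cannot run: need (7, 6, 6) vs free (6, 5, 6) (insufficient r1 and r4)
  task-7 cannot run: need (0, 6, 3) vs free (6, 5, 6) (insufficient r4)


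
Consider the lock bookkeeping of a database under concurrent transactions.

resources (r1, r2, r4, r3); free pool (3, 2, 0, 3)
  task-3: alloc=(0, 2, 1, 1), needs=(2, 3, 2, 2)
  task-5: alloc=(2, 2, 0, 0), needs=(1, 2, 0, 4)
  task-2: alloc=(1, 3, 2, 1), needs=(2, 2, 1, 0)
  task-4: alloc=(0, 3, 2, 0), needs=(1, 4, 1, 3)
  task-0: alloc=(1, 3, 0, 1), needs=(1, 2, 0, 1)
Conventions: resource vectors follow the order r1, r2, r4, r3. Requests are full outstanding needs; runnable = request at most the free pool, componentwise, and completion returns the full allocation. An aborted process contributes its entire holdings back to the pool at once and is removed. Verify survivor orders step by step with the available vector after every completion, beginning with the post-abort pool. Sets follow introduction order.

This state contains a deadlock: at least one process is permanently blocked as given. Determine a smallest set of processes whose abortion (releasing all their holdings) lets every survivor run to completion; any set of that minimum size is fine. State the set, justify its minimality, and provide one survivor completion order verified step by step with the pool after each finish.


Minimum abort set: task-4.
Key observation: before aborting task-4, task-2 was permanently blocked — no order could ever run it; afterwards it completes at step 1.
Minimality: the empty abort set fails — the state is deadlocked as it stands.
One survivor order: task-2, task-5, task-0, task-3. Verifying each step (post-abort pool first):
  pool = (3, 5, 2, 3)
  run task-2 (needs (2, 2, 1, 0), free (3, 5, 2, 3)); after release of (1, 3, 2, 1) the pool is (4, 8, 4, 4)
  run task-5 (needs (1, 2, 0, 4), free (4, 8, 4, 4)); after release of (2, 2, 0, 0) the pool is (6, 10, 4, 4)
  run task-0 (needs (1, 2, 0, 1), free (6, 10, 4, 4)); after release of (1, 3, 0, 1) the pool is (7, 13, 4, 5)
  run task-3 (needs (2, 3, 2, 2), free (7, 13, 4, 5)); after release of (0, 2, 1, 1) the pool is (7, 15, 5, 6)


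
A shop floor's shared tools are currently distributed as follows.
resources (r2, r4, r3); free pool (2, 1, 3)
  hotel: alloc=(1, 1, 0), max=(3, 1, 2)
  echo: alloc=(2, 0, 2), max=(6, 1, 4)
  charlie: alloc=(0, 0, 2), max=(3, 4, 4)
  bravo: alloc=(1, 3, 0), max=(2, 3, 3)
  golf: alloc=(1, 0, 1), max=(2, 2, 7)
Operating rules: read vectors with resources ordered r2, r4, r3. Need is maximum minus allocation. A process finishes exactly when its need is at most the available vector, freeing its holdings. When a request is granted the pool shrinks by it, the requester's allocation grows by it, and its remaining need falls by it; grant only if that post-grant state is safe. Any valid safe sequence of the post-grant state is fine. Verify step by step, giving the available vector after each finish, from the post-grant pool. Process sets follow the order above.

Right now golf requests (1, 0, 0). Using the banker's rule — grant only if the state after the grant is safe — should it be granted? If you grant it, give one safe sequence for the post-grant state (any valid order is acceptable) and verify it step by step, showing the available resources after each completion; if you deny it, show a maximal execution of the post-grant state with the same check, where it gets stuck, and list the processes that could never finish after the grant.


DENY. Granting would leave the state unsafe.
Key observation: after bravo, hotel, charlie the pool peaks at (3, 5, 5), and each blocked process is short somewhere: echo on r2; golf on r3.
Pretend the grant happened; the run bravo, hotel, charlie goes as far as possible. Walking it through:
  pool = (1, 1, 3)
  run bravo (needs (1, 0, 3), free (1, 1, 3)); after release of (1, 3, 0) the pool is (2, 4, 3)
  run hotel (needs (2, 0, 2), free (2, 4, 3)); after release of (1, 1, 0) the pool is (3, 5, 3)
  run charlie (needs (3, 4, 2), free (3, 5, 3)); after release of (0, 0, 2) the pool is (3, 5, 5)
  blocked: echo wants (4, 1, 2), pool (3, 5, 5) — not enough r2
  blocked: golf wants (0, 2, 6), pool (3, 5, 5) — not enough r3
Had the request been granted, echo and golf could never finish.


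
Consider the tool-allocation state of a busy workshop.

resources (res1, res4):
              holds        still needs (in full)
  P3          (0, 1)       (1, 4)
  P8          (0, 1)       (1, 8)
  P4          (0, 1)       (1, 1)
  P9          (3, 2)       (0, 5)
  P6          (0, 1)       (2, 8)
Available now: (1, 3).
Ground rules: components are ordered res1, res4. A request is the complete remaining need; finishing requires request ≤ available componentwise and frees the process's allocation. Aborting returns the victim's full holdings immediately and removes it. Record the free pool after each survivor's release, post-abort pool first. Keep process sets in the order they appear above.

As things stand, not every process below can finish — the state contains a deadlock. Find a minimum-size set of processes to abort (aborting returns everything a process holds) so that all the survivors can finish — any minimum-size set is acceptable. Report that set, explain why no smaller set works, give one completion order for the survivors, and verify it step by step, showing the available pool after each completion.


Minimum abort set: P8.
Key observation: P6 had no path to completion before; after the abort of P8 ((0, 1) returned), step 4 is where it fits.
No smaller set exists: with zero aborts the deadlock remains.
One survivor order: P3, P9, P4, P6. Step-by-step check (post-abort pool first):
  pool = (1, 4)
  run P3 (needs (1, 4), free (1, 4)); after release of (0, 1) the pool is (1, 5)
  run P9 (needs (0, 5), free (1, 5)); after release of (3, 2) the pool is (4, 7)
  run P4 (needs (1, 1), free (4, 7)); after release of (0, 1) the pool is (4, 8)
  run P6 (needs (2, 8), free (4, 8)); after release of (0, 1) the pool is (4, 9)


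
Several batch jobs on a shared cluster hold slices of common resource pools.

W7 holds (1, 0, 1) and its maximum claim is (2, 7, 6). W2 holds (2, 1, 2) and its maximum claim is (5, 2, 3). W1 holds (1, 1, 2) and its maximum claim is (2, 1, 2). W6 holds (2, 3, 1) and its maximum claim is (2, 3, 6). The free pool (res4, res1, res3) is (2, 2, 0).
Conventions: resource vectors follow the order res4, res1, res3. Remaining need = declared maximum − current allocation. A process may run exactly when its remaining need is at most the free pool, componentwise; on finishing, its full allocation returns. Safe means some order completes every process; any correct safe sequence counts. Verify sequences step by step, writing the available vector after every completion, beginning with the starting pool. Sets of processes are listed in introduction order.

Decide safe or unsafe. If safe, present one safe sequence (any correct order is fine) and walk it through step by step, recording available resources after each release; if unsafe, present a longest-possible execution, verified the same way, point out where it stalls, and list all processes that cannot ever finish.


The state is UNSAFE.
Key observation: W1, W2 can finish, but then (5, 4, 4) is all there is, and the blocked group's res3 demands exceed it.
The run W1, W2 cannot be extended any further. Walking it through:
  pool = (2, 2, 0)
  run W1 (needs (1, 0, 0), free (2, 2, 0)); after release of (1, 1, 2) the pool is (3, 3, 2)
  run W2 (needs (3, 1, 1), free (3, 3, 2)); after release of (2, 1, 2) the pool is (5, 4, 4)
  blocked: W7 wants (1, 7, 5), pool (5, 4, 4) — not enough res1 and res3
  blocked: W6 wants (0, 0, 5), pool (5, 4, 4) — not enough res3
Permanently blocked: W7 and W6.


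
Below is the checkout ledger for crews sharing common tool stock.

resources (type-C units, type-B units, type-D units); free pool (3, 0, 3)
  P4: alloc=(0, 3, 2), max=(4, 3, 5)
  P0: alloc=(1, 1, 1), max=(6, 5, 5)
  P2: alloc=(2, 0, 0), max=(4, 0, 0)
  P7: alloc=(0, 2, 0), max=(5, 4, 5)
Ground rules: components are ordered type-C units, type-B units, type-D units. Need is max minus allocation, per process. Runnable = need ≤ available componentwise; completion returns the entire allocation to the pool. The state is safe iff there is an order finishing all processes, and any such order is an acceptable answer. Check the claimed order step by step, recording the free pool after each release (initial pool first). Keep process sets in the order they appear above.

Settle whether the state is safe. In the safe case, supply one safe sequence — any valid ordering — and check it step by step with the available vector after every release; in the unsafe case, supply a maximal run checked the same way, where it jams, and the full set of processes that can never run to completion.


SAFE — a valid safe sequence is P2, P4, P7, P0.
Key observation: P4 is the earliest step where a requested resource binds exactly: need (4, 0, 3), pool (5, 0, 3) at its turn.
Check, step by step:
  pool = (3, 0, 3)
  P2: need (2, 0, 0) fits (3, 0, 3); releases (2, 0, 0), pool now (5, 0, 3)
  P4: need (4, 0, 3) fits (5, 0, 3); releases (0, 3, 2), pool now (5, 3, 5)
  P7: need (5, 2, 5) fits (5, 3, 5); releases (0, 2, 0), pool now (5, 5, 5)
  P0: need (5, 4, 4) fits (5, 5, 5); releases (1, 1, 1), pool now (6, 6, 6)


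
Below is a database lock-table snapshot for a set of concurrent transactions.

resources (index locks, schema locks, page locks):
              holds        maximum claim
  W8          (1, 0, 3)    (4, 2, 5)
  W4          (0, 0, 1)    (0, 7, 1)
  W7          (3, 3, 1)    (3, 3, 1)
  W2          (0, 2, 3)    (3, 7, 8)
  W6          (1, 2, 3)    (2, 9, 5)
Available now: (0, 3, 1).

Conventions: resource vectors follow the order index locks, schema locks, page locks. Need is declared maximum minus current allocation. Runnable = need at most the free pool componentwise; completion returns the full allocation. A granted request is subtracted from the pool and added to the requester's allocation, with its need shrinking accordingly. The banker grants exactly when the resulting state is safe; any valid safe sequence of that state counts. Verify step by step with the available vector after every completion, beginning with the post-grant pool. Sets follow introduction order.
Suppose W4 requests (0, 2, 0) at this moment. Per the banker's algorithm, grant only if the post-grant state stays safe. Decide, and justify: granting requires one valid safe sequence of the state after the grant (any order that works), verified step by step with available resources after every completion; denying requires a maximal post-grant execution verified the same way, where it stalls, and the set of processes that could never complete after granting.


DENY. Granting would leave the state unsafe.
Key observation: after W7, W8 complete, (4, 4, 5) is the best the pool ever gets, yet each leftover process wants more schema locks.
On the post-grant state, W7, W8 is a maximal run — nothing extends it. Walking it through:
  pool = (0, 1, 1)
  W7 needs (0, 0, 0) <= (0, 1, 1) -> finishes; pool += (3, 3, 1) = (3, 4, 2)
  W8 needs (3, 2, 2) <= (3, 4, 2) -> finishes; pool += (1, 0, 3) = (4, 4, 5)
  blocked: W4 wants (0, 5, 0), pool (4, 4, 5) — not enough schema locks
  blocked: W2 wants (3, 5, 5), pool (4, 4, 5) — not enough schema locks
  blocked: W6 wants (1, 7, 2), pool (4, 4, 5) — not enough schema locks
Processes that could never finish after the grant: W4, W2 and W6.


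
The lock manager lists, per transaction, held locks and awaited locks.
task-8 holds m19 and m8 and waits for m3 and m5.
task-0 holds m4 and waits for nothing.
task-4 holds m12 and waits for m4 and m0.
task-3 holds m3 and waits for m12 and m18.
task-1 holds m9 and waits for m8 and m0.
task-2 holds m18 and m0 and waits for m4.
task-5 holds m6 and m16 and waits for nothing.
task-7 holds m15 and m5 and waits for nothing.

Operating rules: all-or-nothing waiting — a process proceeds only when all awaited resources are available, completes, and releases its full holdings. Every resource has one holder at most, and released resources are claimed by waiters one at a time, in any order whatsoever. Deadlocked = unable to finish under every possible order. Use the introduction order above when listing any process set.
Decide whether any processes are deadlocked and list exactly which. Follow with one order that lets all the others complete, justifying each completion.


The deadlocked set is empty.
Key observation: all waits point, directly or indirectly, at processes that can finish, so nothing is permanently blocked.
A valid finishing order for the others: task-0, task-2, task-4, task-3, task-5, task-7, task-8, task-1.
Step-by-step check:
  task-0 waits on nothing -> runs at once and releases m4
  task-2 waits on m4 — all released -> runs and releases m18 and m0
  task-4 waits on m4 and m0 — all released -> runs and releases m12
  task-3 waits on m12 and m18 — all released -> runs and releases m3
  task-5 waits on nothing -> runs at once and releases m6 and m16
  task-7 waits on nothing -> runs at once and releases m15 and m5
  task-8 waits on m3 and m5 — all released -> runs and releases m19 and m8
  task-1 waits on m8 and m0 — all released -> runs and releases m9


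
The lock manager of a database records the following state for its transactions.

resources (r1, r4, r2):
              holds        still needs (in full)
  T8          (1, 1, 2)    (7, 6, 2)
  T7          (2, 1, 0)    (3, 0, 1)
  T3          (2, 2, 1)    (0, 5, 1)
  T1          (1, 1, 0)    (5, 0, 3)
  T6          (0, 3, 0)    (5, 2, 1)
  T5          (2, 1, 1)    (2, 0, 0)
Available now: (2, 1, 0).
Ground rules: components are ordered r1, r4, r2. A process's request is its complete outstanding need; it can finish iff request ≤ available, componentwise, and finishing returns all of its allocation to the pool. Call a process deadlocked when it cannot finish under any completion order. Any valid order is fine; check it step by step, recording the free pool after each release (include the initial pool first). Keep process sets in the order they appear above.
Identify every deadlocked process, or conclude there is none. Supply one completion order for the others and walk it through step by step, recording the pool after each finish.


Nothing here is deadlocked.
Key observation: the pool covers T5 at once, and every later process fits after earlier releases.
A valid finishing order for the others: T5, T7, T6, T3, T8, T1. Walking it through:
  pool = (2, 1, 0)
  run T5 (needs (2, 0, 0), free (2, 1, 0)); after release of (2, 1, 1) the pool is (4, 2, 1)
  run T7 (needs (3, 0, 1), free (4, 2, 1)); after release of (2, 1, 0) the pool is (6, 3, 1)
  run T6 (needs (5, 2, 1), free (6, 3, 1)); after release of (0, 3, 0) the pool is (6, 6, 1)
  run T3 (needs (0, 5, 1), free (6, 6, 1)); after release of (2, 2, 1) the pool is (8, 8, 2)
  run T8 (needs (7, 6, 2), free (8, 8, 2)); after release of (1, 1, 2) the pool is (9, 9, 4)
  run T1 (needs (5, 0, 3), free (9, 9, 4)); after release of (1, 1, 0) the pool is (10, 10, 4)


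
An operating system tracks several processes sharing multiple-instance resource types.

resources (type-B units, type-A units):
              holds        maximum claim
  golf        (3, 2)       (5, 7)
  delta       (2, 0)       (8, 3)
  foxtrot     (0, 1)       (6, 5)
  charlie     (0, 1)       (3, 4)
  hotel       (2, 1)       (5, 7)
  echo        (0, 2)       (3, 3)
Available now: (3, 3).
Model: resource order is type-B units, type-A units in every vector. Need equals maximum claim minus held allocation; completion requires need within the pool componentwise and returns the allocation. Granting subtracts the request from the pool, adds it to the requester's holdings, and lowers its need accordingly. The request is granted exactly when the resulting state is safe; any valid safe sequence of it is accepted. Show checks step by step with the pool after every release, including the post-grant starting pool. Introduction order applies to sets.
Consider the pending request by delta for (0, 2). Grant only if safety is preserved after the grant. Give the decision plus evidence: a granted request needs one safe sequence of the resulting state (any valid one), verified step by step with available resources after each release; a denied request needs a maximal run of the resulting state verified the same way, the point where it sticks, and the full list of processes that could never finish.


DENY — the pretend-granted state is unsafe.
Key observation: after echo, charlie the pool peaks at (3, 4), and each blocked process is short somewhere: golf on type-A units; delta on type-B units; foxtrot on type-B units; hotel on type-A units.
Pretend the grant happened; the run echo, charlie goes as far as possible. Check, step by step:
  pool = (3, 1)
  echo needs (3, 1) <= (3, 1) -> finishes; pool += (0, 2) = (3, 3)
  charlie needs (3, 3) <= (3, 3) -> finishes; pool += (0, 1) = (3, 4)
  blocked: golf wants (2, 5), pool (3, 4) — not enough type-A units
  blocked: delta wants (6, 1), pool (3, 4) — not enough type-B units
  blocked: foxtrot wants (6, 4), pool (3, 4) — not enough type-B units
  blocked: hotel wants (3, 6), pool (3, 4) — not enough type-A units
Had the request been granted, golf, delta, foxtrot and hotel could never finish.


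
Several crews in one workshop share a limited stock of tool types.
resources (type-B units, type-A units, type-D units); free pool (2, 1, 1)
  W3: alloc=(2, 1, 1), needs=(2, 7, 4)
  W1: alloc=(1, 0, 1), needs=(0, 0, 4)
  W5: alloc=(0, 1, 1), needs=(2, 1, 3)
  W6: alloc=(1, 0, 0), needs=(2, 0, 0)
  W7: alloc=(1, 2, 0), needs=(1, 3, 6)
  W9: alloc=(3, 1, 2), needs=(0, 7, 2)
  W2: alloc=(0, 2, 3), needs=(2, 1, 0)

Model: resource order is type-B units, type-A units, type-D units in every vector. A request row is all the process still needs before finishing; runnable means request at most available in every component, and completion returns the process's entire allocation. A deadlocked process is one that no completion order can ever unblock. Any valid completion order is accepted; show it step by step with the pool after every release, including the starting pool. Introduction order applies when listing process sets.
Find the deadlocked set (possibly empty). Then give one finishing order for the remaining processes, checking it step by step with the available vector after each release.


Deadlocked: W3 and W9.
Key observation: after W2, W5, W1, W6, W7 complete, (5, 6, 6) is the best the pool ever gets, yet each leftover process wants more type-A units.
One completion order for the rest: W2, W5, W1, W6, W7. Verifying each step:
  pool = (2, 1, 1)
  run W2 (needs (2, 1, 0), free (2, 1, 1)); after release of (0, 2, 3) the pool is (2, 3, 4)
  run W5 (needs (2, 1, 3), free (2, 3, 4)); after release of (0, 1, 1) the pool is (2, 4, 5)
  run W1 (needs (0, 0, 4), free (2, 4, 5)); after release of (1, 0, 1) the pool is (3, 4, 6)
  run W6 (needs (2, 0, 0), free (3, 4, 6)); after release of (1, 0, 0) the pool is (4, 4, 6)
  run W7 (needs (1, 3, 6), free (4, 4, 6)); after release of (1, 2, 0) the pool is (5, 6, 6)
The stuck group stays short no matter what:
  W3 still needs (2, 7, 4) but only (5, 6, 6) is free — short on type-A units
  W9 still needs (0, 7, 2) but only (5, 6, 6) is free — short on type-A units


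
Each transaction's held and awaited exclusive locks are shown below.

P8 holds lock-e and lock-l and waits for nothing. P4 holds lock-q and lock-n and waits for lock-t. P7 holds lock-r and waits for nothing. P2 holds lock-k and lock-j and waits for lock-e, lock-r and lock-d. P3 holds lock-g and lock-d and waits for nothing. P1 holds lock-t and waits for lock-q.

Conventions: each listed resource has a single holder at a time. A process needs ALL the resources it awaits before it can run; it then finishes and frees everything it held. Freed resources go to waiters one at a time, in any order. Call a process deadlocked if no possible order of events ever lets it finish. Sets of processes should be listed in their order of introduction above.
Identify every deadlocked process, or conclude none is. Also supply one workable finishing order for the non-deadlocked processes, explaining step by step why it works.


The deadlocked set is P4 and P1.
Key observation: the cycle P4 -> P1 -> P4 can never break — each member waits on the next; no other process is dragged down with it.
The rest can finish in the order P3, P7, P8, P2.
Step-by-step check:
  P3 waits on nothing -> runs at once and releases lock-g and lock-d
  P7 waits on nothing -> runs at once and releases lock-r
  P8 waits on nothing -> runs at once and releases lock-e and lock-l
  P2 waits on lock-e, lock-r and lock-d — all released -> runs and releases lock-k and lock-j


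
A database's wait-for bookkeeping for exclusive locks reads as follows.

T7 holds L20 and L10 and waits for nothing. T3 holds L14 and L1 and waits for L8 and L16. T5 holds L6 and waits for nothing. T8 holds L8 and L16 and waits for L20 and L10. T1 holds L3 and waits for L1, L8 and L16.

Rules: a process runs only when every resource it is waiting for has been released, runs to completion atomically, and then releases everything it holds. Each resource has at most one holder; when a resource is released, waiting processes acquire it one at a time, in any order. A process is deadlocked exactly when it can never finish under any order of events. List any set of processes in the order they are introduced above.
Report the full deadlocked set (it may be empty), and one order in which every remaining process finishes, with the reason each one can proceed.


Nothing here is deadlocked.
Key observation: every chain of waits terminates; starting from the processes that wait on nothing, all the rest unlock in turn.
One completion order for the rest: T7, T8, T3, T5, T1.
Verifying each step:
  run T7 (it waits on nothing); releases L20 and L10
  T8: everything it awaited (L20 and L10) is free; runs, freeing L8 and L16
  T3: everything it awaited (L8 and L16) is free; runs, freeing L14 and L1
  run T5 (it waits on nothing); releases L6
  T1: everything it awaited (L1, L8 and L16) is free; runs, freeing L3


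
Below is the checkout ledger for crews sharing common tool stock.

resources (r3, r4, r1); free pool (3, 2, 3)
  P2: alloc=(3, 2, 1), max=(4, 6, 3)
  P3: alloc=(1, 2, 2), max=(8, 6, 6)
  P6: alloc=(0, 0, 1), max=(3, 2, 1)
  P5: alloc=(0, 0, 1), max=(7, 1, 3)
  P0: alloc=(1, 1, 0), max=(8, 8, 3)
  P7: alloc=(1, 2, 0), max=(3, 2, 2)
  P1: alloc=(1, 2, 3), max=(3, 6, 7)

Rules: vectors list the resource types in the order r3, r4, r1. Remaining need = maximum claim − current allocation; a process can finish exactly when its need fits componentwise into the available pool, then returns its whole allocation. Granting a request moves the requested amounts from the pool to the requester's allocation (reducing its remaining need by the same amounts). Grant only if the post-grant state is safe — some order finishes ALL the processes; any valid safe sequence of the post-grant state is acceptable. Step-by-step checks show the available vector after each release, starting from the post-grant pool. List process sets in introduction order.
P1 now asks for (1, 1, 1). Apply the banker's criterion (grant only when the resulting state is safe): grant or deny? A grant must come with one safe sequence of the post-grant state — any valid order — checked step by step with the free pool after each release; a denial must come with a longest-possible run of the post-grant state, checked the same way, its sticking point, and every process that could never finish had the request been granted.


GRANT — the state after the grant stays safe, e.g. via P7, P6, P1, P2, P3, P5, P0.
Key observation: the transfer keeps a workable pool ((2, 1, 2)); P7 starts the safe sequence.
Check on the post-grant state, step by step:
  pool = (2, 1, 2)
  P7 needs (2, 0, 2) <= (2, 1, 2) -> finishes; pool += (1, 2, 0) = (3, 3, 2)
  P6 needs (3, 2, 0) <= (3, 3, 2) -> finishes; pool += (0, 0, 1) = (3, 3, 3)
  P1 needs (1, 3, 3) <= (3, 3, 3) -> finishes; pool += (2, 3, 4) = (5, 6, 7)
  P2 needs (1, 4, 2) <= (5, 6, 7) -> finishes; pool += (3, 2, 1) = (8, 8, 8)
  P3 needs (7, 4, 4) <= (8, 8, 8) -> finishes; pool += (1, 2, 2) = (9, 10, 10)
  P5 needs (7, 1, 2) <= (9, 10, 10) -> finishes; pool += (0, 0, 1) = (9, 10, 11)
  P0 needs (7, 7, 3) <= (9, 10, 11) -> finishes; pool += (1, 1, 0) = (10, 11, 11)


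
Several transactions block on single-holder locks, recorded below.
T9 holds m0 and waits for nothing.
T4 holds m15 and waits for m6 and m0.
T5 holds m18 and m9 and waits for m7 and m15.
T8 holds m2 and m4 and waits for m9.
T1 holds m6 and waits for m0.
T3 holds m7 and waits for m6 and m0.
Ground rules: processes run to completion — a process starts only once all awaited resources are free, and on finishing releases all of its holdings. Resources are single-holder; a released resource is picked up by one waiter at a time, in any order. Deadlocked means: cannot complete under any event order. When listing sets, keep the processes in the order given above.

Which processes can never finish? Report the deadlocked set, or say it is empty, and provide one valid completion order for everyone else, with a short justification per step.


No process is deadlocked.
Key observation: the wait relation is loop-free; peeling off processes with no waits unwinds the whole state.
The rest can finish in the order T9, T1, T3, T4, T5, T8.
Walking it through:
  run T9 (it waits on nothing); releases m0
  T1 waits on m0 — all released -> runs and releases m6
  T3 waits on m6 and m0 — all released -> runs and releases m7
  T4 waits on m6 and m0 — all released -> runs and releases m15
  T5 waits on m7 and m15 — all released -> runs and releases m18 and m9
  T8 waits on m9 — all released -> runs and releases m2 and m4


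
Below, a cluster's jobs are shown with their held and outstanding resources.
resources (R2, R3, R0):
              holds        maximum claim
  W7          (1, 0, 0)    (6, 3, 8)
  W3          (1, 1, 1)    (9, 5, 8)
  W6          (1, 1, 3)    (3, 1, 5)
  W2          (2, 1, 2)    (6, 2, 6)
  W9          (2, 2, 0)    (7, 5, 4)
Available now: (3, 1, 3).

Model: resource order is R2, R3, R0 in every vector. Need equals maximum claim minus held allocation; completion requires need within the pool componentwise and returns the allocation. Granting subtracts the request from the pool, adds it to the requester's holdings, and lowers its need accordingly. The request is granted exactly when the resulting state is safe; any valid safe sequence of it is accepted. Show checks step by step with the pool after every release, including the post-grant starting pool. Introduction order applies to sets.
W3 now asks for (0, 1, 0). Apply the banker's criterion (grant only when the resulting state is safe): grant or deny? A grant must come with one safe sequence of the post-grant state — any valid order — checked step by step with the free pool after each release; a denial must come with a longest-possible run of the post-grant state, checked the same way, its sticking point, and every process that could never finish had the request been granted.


DENY. Granting would leave the state unsafe.
Key observation: W6, W2 can finish, but then (6, 2, 8) is all there is, and the blocked group's R3 demands exceed it.
On the post-grant state, W6, W2 is a maximal run — nothing extends it. Verifying each step:
  pool = (3, 0, 3)
  run W6 (needs (2, 0, 2), free (3, 0, 3)); after release of (1, 1, 3) the pool is (4, 1, 6)
  run W2 (needs (4, 1, 4), free (4, 1, 6)); after release of (2, 1, 2) the pool is (6, 2, 8)
  W7 still needs (5, 3, 8) but only (6, 2, 8) is free — short on R3
  W3 still needs (8, 3, 7) but only (6, 2, 8) is free — short on R2 and R3
  W9 still needs (5, 3, 4) but only (6, 2, 8) is free — short on R3
Processes that could never finish after the grant: W7, W3 and W9.


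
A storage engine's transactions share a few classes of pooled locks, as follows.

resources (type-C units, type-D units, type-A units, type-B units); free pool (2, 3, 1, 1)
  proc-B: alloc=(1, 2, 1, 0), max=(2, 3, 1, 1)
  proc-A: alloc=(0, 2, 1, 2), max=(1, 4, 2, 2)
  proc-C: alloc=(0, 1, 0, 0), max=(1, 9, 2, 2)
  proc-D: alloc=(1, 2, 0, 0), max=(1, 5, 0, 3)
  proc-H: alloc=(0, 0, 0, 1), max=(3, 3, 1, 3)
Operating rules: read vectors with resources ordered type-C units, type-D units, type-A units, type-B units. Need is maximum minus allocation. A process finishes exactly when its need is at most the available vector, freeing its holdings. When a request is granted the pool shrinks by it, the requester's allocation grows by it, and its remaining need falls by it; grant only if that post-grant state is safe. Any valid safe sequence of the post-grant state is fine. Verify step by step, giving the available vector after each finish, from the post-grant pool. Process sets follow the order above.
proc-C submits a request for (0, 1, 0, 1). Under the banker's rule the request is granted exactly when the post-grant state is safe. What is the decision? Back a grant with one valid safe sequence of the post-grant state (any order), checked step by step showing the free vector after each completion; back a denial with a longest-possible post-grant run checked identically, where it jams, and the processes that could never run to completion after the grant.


GRANT. The post-grant state is safe; one safe sequence: proc-A, proc-B, proc-H, proc-D, proc-C.
Key observation: the transfer keeps a workable pool ((2, 2, 1, 0)); proc-A starts the safe sequence.
Step-by-step check of the post-grant state:
  pool = (2, 2, 1, 0)
  proc-A needs (1, 2, 1, 0) <= (2, 2, 1, 0) -> finishes; pool += (0, 2, 1, 2) = (2, 4, 2, 2)
  proc-B needs (1, 1, 0, 1) <= (2, 4, 2, 2) -> finishes; pool += (1, 2, 1, 0) = (3, 6, 3, 2)
  proc-H needs (3, 3, 1, 2) <= (3, 6, 3, 2) -> finishes; pool += (0, 0, 0, 1) = (3, 6, 3, 3)
  proc-D needs (0, 3, 0, 3) <= (3, 6, 3, 3) -> finishes; pool += (1, 2, 0, 0) = (4, 8, 3, 3)
  proc-C needs (1, 7, 2, 1) <= (4, 8, 3, 3) -> finishes; pool += (0, 2, 0, 1) = (4, 10, 3, 4)


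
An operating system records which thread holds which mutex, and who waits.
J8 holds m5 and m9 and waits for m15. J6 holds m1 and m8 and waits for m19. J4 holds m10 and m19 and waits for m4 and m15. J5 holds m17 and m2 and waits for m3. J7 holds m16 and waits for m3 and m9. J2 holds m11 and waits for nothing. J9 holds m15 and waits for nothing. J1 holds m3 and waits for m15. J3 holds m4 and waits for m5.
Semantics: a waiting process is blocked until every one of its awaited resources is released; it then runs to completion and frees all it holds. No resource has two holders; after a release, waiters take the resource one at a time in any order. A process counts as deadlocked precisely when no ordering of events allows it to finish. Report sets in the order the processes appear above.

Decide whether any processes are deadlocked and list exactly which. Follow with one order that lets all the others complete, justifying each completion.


The deadlocked set is empty.
Key observation: all waits point, directly or indirectly, at processes that can finish, so nothing is permanently blocked.
One completion order for the rest: J9, J8, J3, J1, J5, J7, J4, J6, J2.
Verifying each step:
  run J9 (it waits on nothing); releases m15
  run J8 (all its waits — m15 — are resolved); releases m5 and m9
  run J3 (all its waits — m5 — are resolved); releases m4
  run J1 (all its waits — m15 — are resolved); releases m3
  run J5 (all its waits — m3 — are resolved); releases m17 and m2
  run J7 (all its waits — m3 and m9 — are resolved); releases m16
  run J4 (all its waits — m4 and m15 — are resolved); releases m10 and m19
  run J6 (all its waits — m19 — are resolved); releases m1 and m8
  run J2 (it waits on nothing); releases m11


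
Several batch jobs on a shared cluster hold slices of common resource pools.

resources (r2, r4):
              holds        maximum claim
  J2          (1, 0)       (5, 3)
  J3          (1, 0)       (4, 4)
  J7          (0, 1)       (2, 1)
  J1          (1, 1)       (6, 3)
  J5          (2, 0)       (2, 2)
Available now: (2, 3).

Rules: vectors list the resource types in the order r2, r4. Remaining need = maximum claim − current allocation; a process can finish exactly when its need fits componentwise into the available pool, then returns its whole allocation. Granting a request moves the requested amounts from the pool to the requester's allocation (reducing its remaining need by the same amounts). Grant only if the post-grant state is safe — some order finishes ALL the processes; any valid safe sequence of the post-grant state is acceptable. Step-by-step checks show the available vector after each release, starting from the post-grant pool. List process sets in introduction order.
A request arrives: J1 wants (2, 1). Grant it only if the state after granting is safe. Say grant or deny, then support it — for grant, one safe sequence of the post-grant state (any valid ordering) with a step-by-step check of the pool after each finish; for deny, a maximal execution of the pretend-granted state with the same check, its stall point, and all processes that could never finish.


DENY — the pretend-granted state is unsafe.
Key observation: J5, J7 can finish, but then (2, 3) is all there is, and the blocked group's r2 demands exceed it.
Pretend the grant happened; the run J5, J7 goes as far as possible. Verifying each step:
  pool = (0, 2)
  run J5 (needs (0, 2), free (0, 2)); after release of (2, 0) the pool is (2, 2)
  run J7 (needs (2, 0), free (2, 2)); after release of (0, 1) the pool is (2, 3)
  J2 cannot run: need (4, 3) vs free (2, 3) (insufficient r2)
  J3 cannot run: need (3, 4) vs free (2, 3) (insufficient r2 and r4)
  J1 cannot run: need (3, 1) vs free (2, 3) (insufficient r2)
Post-grant, the permanently blocked set is J2, J3 and J1.


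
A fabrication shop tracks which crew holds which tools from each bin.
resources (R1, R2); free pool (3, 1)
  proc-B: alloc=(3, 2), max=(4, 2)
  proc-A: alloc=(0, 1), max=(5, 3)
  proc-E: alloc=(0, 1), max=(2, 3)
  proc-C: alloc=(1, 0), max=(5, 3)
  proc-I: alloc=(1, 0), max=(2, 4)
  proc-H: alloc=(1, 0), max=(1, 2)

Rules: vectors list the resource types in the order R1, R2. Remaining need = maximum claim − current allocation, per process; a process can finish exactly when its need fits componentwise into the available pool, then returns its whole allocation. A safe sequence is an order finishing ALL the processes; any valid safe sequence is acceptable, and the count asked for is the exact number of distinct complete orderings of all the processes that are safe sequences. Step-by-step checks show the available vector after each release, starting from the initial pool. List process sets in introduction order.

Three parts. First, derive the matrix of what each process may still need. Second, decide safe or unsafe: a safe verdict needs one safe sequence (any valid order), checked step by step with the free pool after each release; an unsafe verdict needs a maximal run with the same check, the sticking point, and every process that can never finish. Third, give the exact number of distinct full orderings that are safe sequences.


(1) Remaining need (order R1, R2):
  proc-B: (1, 0)
  proc-A: (5, 2)
  proc-E: (2, 2)
  proc-C: (4, 3)
  proc-I: (1, 4)
  proc-H: (0, 2)
(2) SAFE — a valid safe sequence is proc-B, proc-E, proc-H, proc-A, proc-C, proc-I.
Key observation: every step clears its requested resources with room to spare; the minimum clearance is 1, first at proc-E — (2, 2) vs (6, 3) free.
Step-by-step check:
  pool = (3, 1)
  proc-B: need (1, 0) fits (3, 1); releases (3, 2), pool now (6, 3)
  proc-E: need (2, 2) fits (6, 3); releases (0, 1), pool now (6, 4)
  proc-H: need (0, 2) fits (6, 4); releases (1, 0), pool now (7, 4)
  proc-A: need (5, 2) fits (7, 4); releases (0, 1), pool now (7, 5)
  proc-C: need (4, 3) fits (7, 5); releases (1, 0), pool now (8, 5)
  proc-I: need (1, 4) fits (8, 5); releases (1, 0), pool now (9, 5)
(3) The exact count: 80 of the possible complete orderings are safe sequences.


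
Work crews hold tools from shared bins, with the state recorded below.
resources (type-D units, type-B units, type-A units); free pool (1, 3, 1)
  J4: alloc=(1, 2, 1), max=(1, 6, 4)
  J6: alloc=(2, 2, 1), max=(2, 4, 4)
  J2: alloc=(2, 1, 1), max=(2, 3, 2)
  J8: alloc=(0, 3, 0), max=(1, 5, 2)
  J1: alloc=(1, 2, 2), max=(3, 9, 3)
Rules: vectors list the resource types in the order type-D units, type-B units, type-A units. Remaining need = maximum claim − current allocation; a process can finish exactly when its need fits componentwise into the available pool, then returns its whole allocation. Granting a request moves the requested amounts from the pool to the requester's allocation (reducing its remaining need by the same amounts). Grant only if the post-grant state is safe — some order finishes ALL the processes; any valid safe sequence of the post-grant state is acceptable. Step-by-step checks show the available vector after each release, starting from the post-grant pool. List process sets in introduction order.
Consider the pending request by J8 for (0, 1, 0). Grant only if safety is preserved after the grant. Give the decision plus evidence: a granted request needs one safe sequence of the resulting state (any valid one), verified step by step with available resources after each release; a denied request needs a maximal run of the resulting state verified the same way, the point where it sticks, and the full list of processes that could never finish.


GRANT: granting preserves safety; a valid post-grant sequence is J2, J8, J1, J4, J6.
Key observation: the grant leaves (1, 2, 1) free — enough for J2, whose release restarts the cascade.
Step-by-step check of the post-grant state:
  pool = (1, 2, 1)
  run J2 (needs (0, 2, 1), free (1, 2, 1)); after release of (2, 1, 1) the pool is (3, 3, 2)
  run J8 (needs (1, 1, 2), free (3, 3, 2)); after release of (0, 4, 0) the pool is (3, 7, 2)
  run J1 (needs (2, 7, 1), free (3, 7, 2)); after release of (1, 2, 2) the pool is (4, 9, 4)
  run J4 (needs (0, 4, 3), free (4, 9, 4)); after release of (1, 2, 1) the pool is (5, 11, 5)
  run J6 (needs (0, 2, 3), free (5, 11, 5)); after release of (2, 2, 1) the pool is (7, 13, 6)


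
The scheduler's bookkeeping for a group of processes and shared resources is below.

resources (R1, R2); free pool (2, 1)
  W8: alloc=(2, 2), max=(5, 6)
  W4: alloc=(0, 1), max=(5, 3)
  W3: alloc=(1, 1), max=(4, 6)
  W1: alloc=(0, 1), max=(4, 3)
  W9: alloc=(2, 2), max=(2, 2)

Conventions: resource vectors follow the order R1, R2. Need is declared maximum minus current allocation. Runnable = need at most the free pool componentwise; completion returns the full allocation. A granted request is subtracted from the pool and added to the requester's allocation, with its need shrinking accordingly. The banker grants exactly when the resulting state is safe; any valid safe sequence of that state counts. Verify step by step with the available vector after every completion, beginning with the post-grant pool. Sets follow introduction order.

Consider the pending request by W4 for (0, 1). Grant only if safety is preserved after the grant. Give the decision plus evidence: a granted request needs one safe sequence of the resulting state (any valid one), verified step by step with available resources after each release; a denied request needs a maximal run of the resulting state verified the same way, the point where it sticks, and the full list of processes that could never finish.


DENY — the pretend-granted state is unsafe.
Key observation: after W9, W1 the pool peaks at (4, 3), and each blocked process is short somewhere: W8 on R2; W4 on R1; W3 on R2.
On the post-grant state, W9, W1 is a maximal run — nothing extends it. Step-by-step check:
  pool = (2, 0)
  W9: need (0, 0) fits (2, 0); releases (2, 2), pool now (4, 2)
  W1: need (4, 2) fits (4, 2); releases (0, 1), pool now (4, 3)
  blocked: W8 wants (3, 4), pool (4, 3) — not enough R2
  blocked: W4 wants (5, 1), pool (4, 3) — not enough R1
  blocked: W3 wants (3, 5), pool (4, 3) — not enough R2
Had the request been granted, W8, W4 and W3 could never finish.
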